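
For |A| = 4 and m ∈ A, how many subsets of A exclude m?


Subsets of A avoiding m are subsets of A \ {m}, which has 3 elements.
Count = 2^(n-1) = 2^3
= 8

Number of subsets avoiding m = 8


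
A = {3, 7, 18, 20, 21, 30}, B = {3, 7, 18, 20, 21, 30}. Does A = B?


Two sets are equal iff they have exactly the same elements.
A = {3, 7, 18, 20, 21, 30}
B = {3, 7, 18, 20, 21, 30}
Same elements → A = B

Yes, A = B


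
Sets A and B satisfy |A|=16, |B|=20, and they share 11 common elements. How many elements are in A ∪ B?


|A ∪ B| = |A| + |B| - |A ∩ B|
= 16 + 20 - 11
= 25

|A ∪ B| = 25


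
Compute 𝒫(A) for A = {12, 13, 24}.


|A| = 3, so |P(A)| = 2^3 = 8
Enumerate subsets by cardinality (0 to 3):
∅, {12}, {13}, {24}, {12, 13}, {12, 24}, {13, 24}, {12, 13, 24}

P(A) has 8 subsets: ∅, {12}, {13}, {24}, {12, 13}, {12, 24}, {13, 24}, {12, 13, 24}


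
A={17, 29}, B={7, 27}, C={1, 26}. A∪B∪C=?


A ∪ B = {7, 17, 27, 29}
(A ∪ B) ∪ C = {1, 7, 17, 26, 27, 29}

A ∪ B ∪ C = {1, 7, 17, 26, 27, 29}


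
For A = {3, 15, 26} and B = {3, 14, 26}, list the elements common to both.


A ∩ B = elements in both A and B
A = {3, 15, 26}
B = {3, 14, 26}
A ∩ B = {3, 26}

A ∩ B = {3, 26}


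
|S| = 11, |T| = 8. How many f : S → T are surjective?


n = |S| = 11, k = |T| = 8. Surjections via inclusion-exclusion:
S(n,k) = Σ(-1)^i × C(k,i) × (k-i)^n, i=0 to k
i=0: (-1)^0×C(8,0)×8^11 = 8589934592
i=1: (-1)^1×C(8,1)×7^11 = -15818613944
i=2: (-1)^2×C(8,2)×6^11 = 10158317568
i=3: (-1)^3×C(8,3)×5^11 = -2734375000
i=4: (-1)^4×C(8,4)×4^11 = 293601280
i=5: (-1)^5×C(8,5)×3^11 = -9920232
i=6: (-1)^6×C(8,6)×2^11 = 57344
i=7: (-1)^7×C(8,7)×1^11 = -8
i=8: (-1)^8×C(8,8)×0^11 = 0
Total = 479001600

Number of surjections = 479001600


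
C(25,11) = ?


C(n,k) = n! / (k!(n-k)!)
C(25,11) = 25! / (11!14!)
= 4457400

C(25,11) = 4457400


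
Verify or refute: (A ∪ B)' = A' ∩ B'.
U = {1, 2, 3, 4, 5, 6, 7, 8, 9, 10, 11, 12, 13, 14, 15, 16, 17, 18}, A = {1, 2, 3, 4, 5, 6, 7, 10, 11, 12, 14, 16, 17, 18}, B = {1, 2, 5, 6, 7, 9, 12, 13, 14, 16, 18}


LHS: A ∪ B = {1, 2, 3, 4, 5, 6, 7, 9, 10, 11, 12, 13, 14, 16, 17, 18}
(A ∪ B)' = U \ (A ∪ B) = {8, 15}
A' = {8, 9, 13, 15}, B' = {3, 4, 8, 10, 11, 15, 17}
Claimed RHS: A' ∩ B' = {8, 15}
Identity is VALID: LHS = RHS = {8, 15} ✓

Identity is valid. (A ∪ B)' = A' ∩ B' = {8, 15}


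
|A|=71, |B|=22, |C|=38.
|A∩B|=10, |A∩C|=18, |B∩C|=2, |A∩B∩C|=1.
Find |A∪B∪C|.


|A∪B∪C| = |A|+|B|+|C| - |A∩B|-|A∩C|-|B∩C| + |A∩B∩C|
= 71+22+38 - 10-18-2 + 1
= 131 - 30 + 1
= 102

|A ∪ B ∪ C| = 102


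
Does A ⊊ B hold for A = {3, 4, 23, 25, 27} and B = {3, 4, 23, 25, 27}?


A ⊂ B requires: A ⊆ B AND A ≠ B.
A ⊆ B? Yes
A = B? Yes
A = B, so A is not a PROPER subset.

No, A is not a proper subset of B


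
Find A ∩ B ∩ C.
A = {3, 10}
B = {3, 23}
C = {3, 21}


A ∩ B = {3}
(A ∩ B) ∩ C = {3}

A ∩ B ∩ C = {3}


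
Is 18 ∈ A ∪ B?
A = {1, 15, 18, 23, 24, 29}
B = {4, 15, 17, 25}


A = {1, 15, 18, 23, 24, 29}, B = {4, 15, 17, 25}
A ∪ B = all elements in A or B
A ∪ B = {1, 4, 15, 17, 18, 23, 24, 25, 29}
Checking if 18 ∈ A ∪ B
18 is in A ∪ B → True

18 ∈ A ∪ B


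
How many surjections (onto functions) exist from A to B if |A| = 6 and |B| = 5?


n = |A| = 6, k = |B| = 5. Surjections via inclusion-exclusion:
S(n,k) = Σ(-1)^i × C(k,i) × (k-i)^n, i=0 to k
i=0: (-1)^0×C(5,0)×5^6 = 15625
i=1: (-1)^1×C(5,1)×4^6 = -20480
i=2: (-1)^2×C(5,2)×3^6 = 7290
i=3: (-1)^3×C(5,3)×2^6 = -640
i=4: (-1)^4×C(5,4)×1^6 = 5
i=5: (-1)^5×C(5,5)×0^6 = 0
Total = 1800

Number of surjections = 1800


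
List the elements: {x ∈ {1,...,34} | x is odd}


Checking each candidate:
Condition: odd numbers in {1,...,34}
Result = {1, 3, 5, 7, 9, 11, 13, 15, 17, 19, 21, 23, 25, 27, 29, 31, 33}

{1, 3, 5, 7, 9, 11, 13, 15, 17, 19, 21, 23, 25, 27, 29, 31, 33}


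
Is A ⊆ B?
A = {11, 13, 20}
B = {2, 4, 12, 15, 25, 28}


A ⊆ B means every element of A is in B.
Elements in A not in B: {11, 13, 20}
So A ⊄ B.

No, A ⊄ B


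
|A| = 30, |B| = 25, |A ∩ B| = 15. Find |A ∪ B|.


|A ∪ B| = |A| + |B| - |A ∩ B|
= 30 + 25 - 15
= 40

|A ∪ B| = 40


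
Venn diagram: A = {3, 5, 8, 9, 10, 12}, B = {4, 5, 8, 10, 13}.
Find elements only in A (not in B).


A = {3, 5, 8, 9, 10, 12}
B = {4, 5, 8, 10, 13}
Region: only in A (not in B)
Elements: {3, 9, 12}

Elements only in A (not in B): {3, 9, 12}


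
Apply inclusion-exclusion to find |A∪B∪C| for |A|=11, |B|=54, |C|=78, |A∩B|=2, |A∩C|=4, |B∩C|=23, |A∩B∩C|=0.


|A∪B∪C| = |A|+|B|+|C| - |A∩B|-|A∩C|-|B∩C| + |A∩B∩C|
= 11+54+78 - 2-4-23 + 0
= 143 - 29 + 0
= 114

|A ∪ B ∪ C| = 114


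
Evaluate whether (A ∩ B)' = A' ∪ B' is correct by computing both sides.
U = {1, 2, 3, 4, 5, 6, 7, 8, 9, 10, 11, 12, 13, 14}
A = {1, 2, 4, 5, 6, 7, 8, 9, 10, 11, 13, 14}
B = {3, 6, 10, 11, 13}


LHS: A ∩ B = {6, 10, 11, 13}
(A ∩ B)' = U \ (A ∩ B) = {1, 2, 3, 4, 5, 7, 8, 9, 12, 14}
A' = {3, 12}, B' = {1, 2, 4, 5, 7, 8, 9, 12, 14}
Claimed RHS: A' ∪ B' = {1, 2, 3, 4, 5, 7, 8, 9, 12, 14}
Identity is VALID: LHS = RHS = {1, 2, 3, 4, 5, 7, 8, 9, 12, 14} ✓

Identity is valid. (A ∩ B)' = A' ∪ B' = {1, 2, 3, 4, 5, 7, 8, 9, 12, 14}


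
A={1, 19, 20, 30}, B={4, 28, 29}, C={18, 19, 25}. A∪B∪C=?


A ∪ B = {1, 4, 19, 20, 28, 29, 30}
(A ∪ B) ∪ C = {1, 4, 18, 19, 20, 25, 28, 29, 30}

A ∪ B ∪ C = {1, 4, 18, 19, 20, 25, 28, 29, 30}


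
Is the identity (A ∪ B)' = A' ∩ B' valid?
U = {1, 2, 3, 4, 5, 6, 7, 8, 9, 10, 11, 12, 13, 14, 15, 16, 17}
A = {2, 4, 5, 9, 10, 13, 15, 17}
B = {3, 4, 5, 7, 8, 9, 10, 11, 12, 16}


LHS: A ∪ B = {2, 3, 4, 5, 7, 8, 9, 10, 11, 12, 13, 15, 16, 17}
(A ∪ B)' = U \ (A ∪ B) = {1, 6, 14}
A' = {1, 3, 6, 7, 8, 11, 12, 14, 16}, B' = {1, 2, 6, 13, 14, 15, 17}
Claimed RHS: A' ∩ B' = {1, 6, 14}
Identity is VALID: LHS = RHS = {1, 6, 14} ✓

Identity is valid. (A ∪ B)' = A' ∩ B' = {1, 6, 14}


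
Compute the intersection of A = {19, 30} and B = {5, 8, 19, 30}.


A ∩ B = elements in both A and B
A = {19, 30}
B = {5, 8, 19, 30}
A ∩ B = {19, 30}

A ∩ B = {19, 30}


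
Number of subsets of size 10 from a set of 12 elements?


C(n,k) = n! / (k!(n-k)!)
C(12,10) = 12! / (10!2!)
= 66

C(12,10) = 66


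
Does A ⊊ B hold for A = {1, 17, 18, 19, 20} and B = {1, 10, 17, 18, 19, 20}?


A ⊂ B requires: A ⊆ B AND A ≠ B.
A ⊆ B? Yes
A = B? No
A ⊂ B: Yes (A is a proper subset of B)

Yes, A ⊂ B


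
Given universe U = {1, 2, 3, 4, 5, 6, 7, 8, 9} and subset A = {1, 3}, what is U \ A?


Aᶜ = U \ A = elements in U but not in A
U = {1, 2, 3, 4, 5, 6, 7, 8, 9}
A = {1, 3}
Aᶜ = {2, 4, 5, 6, 7, 8, 9}

Aᶜ = {2, 4, 5, 6, 7, 8, 9}


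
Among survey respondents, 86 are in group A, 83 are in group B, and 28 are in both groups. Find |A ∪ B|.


|A ∪ B| = |A| + |B| - |A ∩ B|
= 86 + 83 - 28
= 141

|A ∪ B| = 141


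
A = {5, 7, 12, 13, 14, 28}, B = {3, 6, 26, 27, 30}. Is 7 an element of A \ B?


A = {5, 7, 12, 13, 14, 28}, B = {3, 6, 26, 27, 30}
A \ B = elements in A but not in B
A \ B = {5, 7, 12, 13, 14, 28}
Checking if 7 ∈ A \ B
7 is in A \ B → True

7 ∈ A \ B


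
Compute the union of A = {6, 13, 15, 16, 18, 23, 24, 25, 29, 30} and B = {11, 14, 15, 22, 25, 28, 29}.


A ∪ B = all elements in A or B (or both)
A = {6, 13, 15, 16, 18, 23, 24, 25, 29, 30}
B = {11, 14, 15, 22, 25, 28, 29}
A ∪ B = {6, 11, 13, 14, 15, 16, 18, 22, 23, 24, 25, 28, 29, 30}

A ∪ B = {6, 11, 13, 14, 15, 16, 18, 22, 23, 24, 25, 28, 29, 30}


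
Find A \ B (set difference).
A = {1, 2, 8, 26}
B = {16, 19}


A \ B = elements in A but not in B
A = {1, 2, 8, 26}
B = {16, 19}
Remove from A any elements in B
A \ B = {1, 2, 8, 26}

A \ B = {1, 2, 8, 26}


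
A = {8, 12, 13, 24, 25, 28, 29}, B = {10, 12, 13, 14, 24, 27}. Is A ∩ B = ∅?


Disjoint means A ∩ B = ∅.
A ∩ B = {12, 13, 24}
A ∩ B ≠ ∅, so A and B are NOT disjoint.

No, A and B are not disjoint (A ∩ B = {12, 13, 24})


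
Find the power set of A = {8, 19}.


|A| = 2, so |P(A)| = 2^2 = 4
Enumerate subsets by cardinality (0 to 2):
∅, {8}, {19}, {8, 19}

P(A) has 4 subsets: ∅, {8}, {19}, {8, 19}


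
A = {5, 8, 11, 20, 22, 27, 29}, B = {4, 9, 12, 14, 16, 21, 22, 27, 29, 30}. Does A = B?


Two sets are equal iff they have exactly the same elements.
A = {5, 8, 11, 20, 22, 27, 29}
B = {4, 9, 12, 14, 16, 21, 22, 27, 29, 30}
Differences: {4, 5, 8, 9, 11, 12, 14, 16, 20, 21, 30}
A ≠ B

No, A ≠ B


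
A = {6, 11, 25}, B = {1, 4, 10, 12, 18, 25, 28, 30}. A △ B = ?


A △ B = (A \ B) ∪ (B \ A) = elements in exactly one of A or B
A \ B = {6, 11}
B \ A = {1, 4, 10, 12, 18, 28, 30}
A △ B = {1, 4, 6, 10, 11, 12, 18, 28, 30}

A △ B = {1, 4, 6, 10, 11, 12, 18, 28, 30}


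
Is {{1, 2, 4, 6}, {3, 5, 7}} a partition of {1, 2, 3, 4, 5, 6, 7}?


A partition requires: (1) non-empty parts, (2) pairwise disjoint, (3) union = U
Parts: {1, 2, 4, 6}, {3, 5, 7}
Union of parts: {1, 2, 3, 4, 5, 6, 7}
U = {1, 2, 3, 4, 5, 6, 7}
All non-empty? True
Pairwise disjoint? True
Covers U? True

Yes, valid partition


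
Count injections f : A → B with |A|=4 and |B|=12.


An injection sends each of |A| = 4 inputs to a distinct output in B.
# injections = |B|·(|B|-1)·…·(|B|-|A|+1) = 12! / (12 - 4)!
= 12 × 11 × 10 × 9
= 11880

Number of injections = 11880


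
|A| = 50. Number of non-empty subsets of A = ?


Total subsets = 2^n = 2^50 = 1125899906842624
Non-empty subsets exclude the empty set: 2^n - 1
= 1125899906842624 - 1
= 1125899906842623

Number of non-empty subsets = 1125899906842623


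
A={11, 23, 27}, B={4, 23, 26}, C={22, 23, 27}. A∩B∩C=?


A ∩ B = {23}
(A ∩ B) ∩ C = {23}

A ∩ B ∩ C = {23}


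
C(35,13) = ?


C(n,k) = n! / (k!(n-k)!)
C(35,13) = 35! / (13!22!)
= 1476337800

C(35,13) = 1476337800


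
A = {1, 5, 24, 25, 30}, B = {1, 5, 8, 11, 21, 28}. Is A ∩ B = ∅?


Disjoint means A ∩ B = ∅.
A ∩ B = {1, 5}
A ∩ B ≠ ∅, so A and B are NOT disjoint.

No, A and B are not disjoint (A ∩ B = {1, 5})


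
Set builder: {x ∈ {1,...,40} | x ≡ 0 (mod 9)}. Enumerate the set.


Checking each candidate:
Condition: x in {1,...,40} with x ≡ 0 (mod 9)
Result = {9, 18, 27, 36}

{9, 18, 27, 36}


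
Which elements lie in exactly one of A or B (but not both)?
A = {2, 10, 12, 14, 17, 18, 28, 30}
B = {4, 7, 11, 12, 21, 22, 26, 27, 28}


A △ B = (A \ B) ∪ (B \ A) = elements in exactly one of A or B
A \ B = {2, 10, 14, 17, 18, 30}
B \ A = {4, 7, 11, 21, 22, 26, 27}
A △ B = {2, 4, 7, 10, 11, 14, 17, 18, 21, 22, 26, 27, 30}

A △ B = {2, 4, 7, 10, 11, 14, 17, 18, 21, 22, 26, 27, 30}


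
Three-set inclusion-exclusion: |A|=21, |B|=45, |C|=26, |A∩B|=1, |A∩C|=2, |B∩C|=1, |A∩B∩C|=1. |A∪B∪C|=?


|A∪B∪C| = |A|+|B|+|C| - |A∩B|-|A∩C|-|B∩C| + |A∩B∩C|
= 21+45+26 - 1-2-1 + 1
= 92 - 4 + 1
= 89

|A ∪ B ∪ C| = 89


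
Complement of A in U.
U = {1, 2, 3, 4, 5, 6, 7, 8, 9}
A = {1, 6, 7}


Aᶜ = U \ A = elements in U but not in A
U = {1, 2, 3, 4, 5, 6, 7, 8, 9}
A = {1, 6, 7}
Aᶜ = {2, 3, 4, 5, 8, 9}

Aᶜ = {2, 3, 4, 5, 8, 9}


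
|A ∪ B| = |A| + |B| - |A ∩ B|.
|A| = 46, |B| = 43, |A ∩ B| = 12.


|A ∪ B| = |A| + |B| - |A ∩ B|
= 46 + 43 - 12
= 77

|A ∪ B| = 77


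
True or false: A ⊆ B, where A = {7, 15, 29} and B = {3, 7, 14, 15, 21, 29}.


A ⊆ B means every element of A is in B.
All elements of A are in B.
So A ⊆ B.

Yes, A ⊆ B


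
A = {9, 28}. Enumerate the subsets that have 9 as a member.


A subset of A contains 9 iff the remaining 1 elements form any subset of A \ {9}.
Count: 2^(n-1) = 2^1 = 2
Subsets containing 9: {9}, {9, 28}

Subsets containing 9 (2 total): {9}, {9, 28}


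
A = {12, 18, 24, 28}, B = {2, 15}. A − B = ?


A \ B = elements in A but not in B
A = {12, 18, 24, 28}
B = {2, 15}
Remove from A any elements in B
A \ B = {12, 18, 24, 28}

A \ B = {12, 18, 24, 28}


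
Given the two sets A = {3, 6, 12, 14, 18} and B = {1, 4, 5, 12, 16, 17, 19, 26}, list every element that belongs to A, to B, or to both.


A ∪ B = all elements in A or B (or both)
A = {3, 6, 12, 14, 18}
B = {1, 4, 5, 12, 16, 17, 19, 26}
A ∪ B = {1, 3, 4, 5, 6, 12, 14, 16, 17, 18, 19, 26}

A ∪ B = {1, 3, 4, 5, 6, 12, 14, 16, 17, 18, 19, 26}


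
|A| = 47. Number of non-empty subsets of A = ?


Total subsets = 2^n = 2^47 = 140737488355328
Non-empty subsets exclude the empty set: 2^n - 1
= 140737488355328 - 1
= 140737488355327

Number of non-empty subsets = 140737488355327


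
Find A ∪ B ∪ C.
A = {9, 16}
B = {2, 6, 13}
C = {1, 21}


A ∪ B = {2, 6, 9, 13, 16}
(A ∪ B) ∪ C = {1, 2, 6, 9, 13, 16, 21}

A ∪ B ∪ C = {1, 2, 6, 9, 13, 16, 21}


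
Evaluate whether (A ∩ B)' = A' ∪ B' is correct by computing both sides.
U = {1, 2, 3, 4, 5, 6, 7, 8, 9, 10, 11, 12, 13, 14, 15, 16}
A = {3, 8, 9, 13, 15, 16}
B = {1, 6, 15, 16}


LHS: A ∩ B = {15, 16}
(A ∩ B)' = U \ (A ∩ B) = {1, 2, 3, 4, 5, 6, 7, 8, 9, 10, 11, 12, 13, 14}
A' = {1, 2, 4, 5, 6, 7, 10, 11, 12, 14}, B' = {2, 3, 4, 5, 7, 8, 9, 10, 11, 12, 13, 14}
Claimed RHS: A' ∪ B' = {1, 2, 3, 4, 5, 6, 7, 8, 9, 10, 11, 12, 13, 14}
Identity is VALID: LHS = RHS = {1, 2, 3, 4, 5, 6, 7, 8, 9, 10, 11, 12, 13, 14} ✓

Identity is valid. (A ∩ B)' = A' ∪ B' = {1, 2, 3, 4, 5, 6, 7, 8, 9, 10, 11, 12, 13, 14}


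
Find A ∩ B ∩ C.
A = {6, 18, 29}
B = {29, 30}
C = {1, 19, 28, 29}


A ∩ B = {29}
(A ∩ B) ∩ C = {29}

A ∩ B ∩ C = {29}


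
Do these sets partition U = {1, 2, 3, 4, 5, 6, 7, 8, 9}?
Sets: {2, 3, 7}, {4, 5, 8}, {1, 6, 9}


A partition requires: (1) non-empty parts, (2) pairwise disjoint, (3) union = U
Parts: {2, 3, 7}, {4, 5, 8}, {1, 6, 9}
Union of parts: {1, 2, 3, 4, 5, 6, 7, 8, 9}
U = {1, 2, 3, 4, 5, 6, 7, 8, 9}
All non-empty? True
Pairwise disjoint? True
Covers U? True

Yes, valid partition


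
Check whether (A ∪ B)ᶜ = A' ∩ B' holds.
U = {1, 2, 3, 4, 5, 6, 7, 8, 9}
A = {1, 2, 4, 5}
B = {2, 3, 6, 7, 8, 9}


LHS: A ∪ B = {1, 2, 3, 4, 5, 6, 7, 8, 9}
(A ∪ B)' = U \ (A ∪ B) = ∅
A' = {3, 6, 7, 8, 9}, B' = {1, 4, 5}
Claimed RHS: A' ∩ B' = ∅
Identity is VALID: LHS = RHS = ∅ ✓

Identity is valid. (A ∪ B)' = A' ∩ B' = ∅


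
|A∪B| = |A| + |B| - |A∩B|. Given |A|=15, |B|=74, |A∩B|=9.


|A ∪ B| = |A| + |B| - |A ∩ B|
= 15 + 74 - 9
= 80

|A ∪ B| = 80


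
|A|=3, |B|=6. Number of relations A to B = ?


A relation from A to B is any subset of A × B.
|A × B| = 3 × 6 = 18
# relations = 2^|A × B| = 2^18 = 262144

Number of relations = 262144


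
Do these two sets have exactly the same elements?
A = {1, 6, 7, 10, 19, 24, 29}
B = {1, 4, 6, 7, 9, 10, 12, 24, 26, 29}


Two sets are equal iff they have exactly the same elements.
A = {1, 6, 7, 10, 19, 24, 29}
B = {1, 4, 6, 7, 9, 10, 12, 24, 26, 29}
Differences: {4, 9, 12, 19, 26}
A ≠ B

No, A ≠ B


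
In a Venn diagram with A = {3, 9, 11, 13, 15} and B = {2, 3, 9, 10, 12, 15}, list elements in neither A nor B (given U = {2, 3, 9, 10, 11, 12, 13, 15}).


A = {3, 9, 11, 13, 15}
B = {2, 3, 9, 10, 12, 15}
Region: in neither A nor B (given U = {2, 3, 9, 10, 11, 12, 13, 15})
Elements: ∅

Elements in neither A nor B (given U = {2, 3, 9, 10, 11, 12, 13, 15}): ∅


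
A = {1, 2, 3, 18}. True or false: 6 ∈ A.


A = {1, 2, 3, 18}
Checking if 6 is in A
6 is not in A → False

6 ∉ A


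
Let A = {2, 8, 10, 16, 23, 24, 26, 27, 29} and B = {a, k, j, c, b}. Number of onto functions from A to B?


n = |A| = 9, k = |B| = 5. Surjections via inclusion-exclusion:
S(n,k) = Σ(-1)^i × C(k,i) × (k-i)^n, i=0 to k
i=0: (-1)^0×C(5,0)×5^9 = 1953125
i=1: (-1)^1×C(5,1)×4^9 = -1310720
i=2: (-1)^2×C(5,2)×3^9 = 196830
i=3: (-1)^3×C(5,3)×2^9 = -5120
i=4: (-1)^4×C(5,4)×1^9 = 5
i=5: (-1)^5×C(5,5)×0^9 = 0
Total = 834120

Number of surjections = 834120


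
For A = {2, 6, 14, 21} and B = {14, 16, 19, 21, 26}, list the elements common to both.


A ∩ B = elements in both A and B
A = {2, 6, 14, 21}
B = {14, 16, 19, 21, 26}
A ∩ B = {14, 21}

A ∩ B = {14, 21}


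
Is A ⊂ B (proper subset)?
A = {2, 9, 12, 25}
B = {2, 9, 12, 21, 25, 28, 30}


A ⊂ B requires: A ⊆ B AND A ≠ B.
A ⊆ B? Yes
A = B? No
A ⊂ B: Yes (A is a proper subset of B)

Yes, A ⊂ B


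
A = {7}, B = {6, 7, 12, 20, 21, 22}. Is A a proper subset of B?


A ⊂ B requires: A ⊆ B AND A ≠ B.
A ⊆ B? Yes
A = B? No
A ⊂ B: Yes (A is a proper subset of B)

Yes, A ⊂ B


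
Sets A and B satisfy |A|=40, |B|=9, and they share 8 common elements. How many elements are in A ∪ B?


|A ∪ B| = |A| + |B| - |A ∩ B|
= 40 + 9 - 8
= 41

|A ∪ B| = 41


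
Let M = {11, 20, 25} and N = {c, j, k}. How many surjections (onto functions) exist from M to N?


n = |M| = 3, k = |N| = 3. Surjections via inclusion-exclusion:
S(n,k) = Σ(-1)^i × C(k,i) × (k-i)^n, i=0 to k
i=0: (-1)^0×C(3,0)×3^3 = 27
i=1: (-1)^1×C(3,1)×2^3 = -24
i=2: (-1)^2×C(3,2)×1^3 = 3
i=3: (-1)^3×C(3,3)×0^3 = 0
Total = 6

Number of surjections = 6


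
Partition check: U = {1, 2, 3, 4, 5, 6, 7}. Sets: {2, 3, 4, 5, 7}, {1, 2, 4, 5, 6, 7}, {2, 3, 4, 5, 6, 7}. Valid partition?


A partition requires: (1) non-empty parts, (2) pairwise disjoint, (3) union = U
Parts: {2, 3, 4, 5, 7}, {1, 2, 4, 5, 6, 7}, {2, 3, 4, 5, 6, 7}
Union of parts: {1, 2, 3, 4, 5, 6, 7}
U = {1, 2, 3, 4, 5, 6, 7}
All non-empty? True
Pairwise disjoint? False
Covers U? True

No, not a valid partition


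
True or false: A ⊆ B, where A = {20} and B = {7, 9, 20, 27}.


A ⊆ B means every element of A is in B.
All elements of A are in B.
So A ⊆ B.

Yes, A ⊆ B


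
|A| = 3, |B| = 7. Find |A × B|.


|A × B| = |A| × |B|
= 3 × 7
= 21

|A × B| = 21


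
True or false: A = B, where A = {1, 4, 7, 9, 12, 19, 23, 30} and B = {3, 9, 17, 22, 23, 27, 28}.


Two sets are equal iff they have exactly the same elements.
A = {1, 4, 7, 9, 12, 19, 23, 30}
B = {3, 9, 17, 22, 23, 27, 28}
Differences: {1, 3, 4, 7, 12, 17, 19, 22, 27, 28, 30}
A ≠ B

No, A ≠ B


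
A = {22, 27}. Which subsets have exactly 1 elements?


|A| = 2, so A has C(2,1) = 2 subsets of size 1.
Enumerate by choosing 1 elements from A at a time:
{22}, {27}

1-element subsets (2 total): {22}, {27}


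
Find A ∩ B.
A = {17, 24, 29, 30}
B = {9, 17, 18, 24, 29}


A ∩ B = elements in both A and B
A = {17, 24, 29, 30}
B = {9, 17, 18, 24, 29}
A ∩ B = {17, 24, 29}

A ∩ B = {17, 24, 29}


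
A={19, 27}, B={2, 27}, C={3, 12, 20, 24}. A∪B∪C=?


A ∪ B = {2, 19, 27}
(A ∪ B) ∪ C = {2, 3, 12, 19, 20, 24, 27}

A ∪ B ∪ C = {2, 3, 12, 19, 20, 24, 27}


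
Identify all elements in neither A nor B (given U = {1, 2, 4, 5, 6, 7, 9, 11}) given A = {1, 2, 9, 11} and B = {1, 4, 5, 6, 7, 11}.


A = {1, 2, 9, 11}
B = {1, 4, 5, 6, 7, 11}
Region: in neither A nor B (given U = {1, 2, 4, 5, 6, 7, 9, 11})
Elements: ∅

Elements in neither A nor B (given U = {1, 2, 4, 5, 6, 7, 9, 11}): ∅


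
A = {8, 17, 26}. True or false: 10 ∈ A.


A = {8, 17, 26}
Checking if 10 is in A
10 is not in A → False

10 ∉ A


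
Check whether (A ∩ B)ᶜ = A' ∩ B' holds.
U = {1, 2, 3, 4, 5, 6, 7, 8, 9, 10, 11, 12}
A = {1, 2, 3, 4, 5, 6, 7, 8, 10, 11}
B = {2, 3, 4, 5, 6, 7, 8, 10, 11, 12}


LHS: A ∩ B = {2, 3, 4, 5, 6, 7, 8, 10, 11}
(A ∩ B)' = U \ (A ∩ B) = {1, 9, 12}
A' = {9, 12}, B' = {1, 9}
Claimed RHS: A' ∩ B' = {9}
Identity is INVALID: LHS = {1, 9, 12} but the RHS claimed here equals {9}. The correct form is (A ∩ B)' = A' ∪ B'.

Identity is invalid: (A ∩ B)' = {1, 9, 12} but A' ∩ B' = {9}. The correct De Morgan law is (A ∩ B)' = A' ∪ B'.


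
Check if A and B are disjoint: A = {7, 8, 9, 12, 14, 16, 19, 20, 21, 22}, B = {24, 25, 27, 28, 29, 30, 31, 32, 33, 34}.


Disjoint means A ∩ B = ∅.
A ∩ B = ∅
A ∩ B = ∅, so A and B are disjoint.

Yes, A and B are disjoint


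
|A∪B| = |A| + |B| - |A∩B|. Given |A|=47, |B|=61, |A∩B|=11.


|A ∪ B| = |A| + |B| - |A ∩ B|
= 47 + 61 - 11
= 97

|A ∪ B| = 97


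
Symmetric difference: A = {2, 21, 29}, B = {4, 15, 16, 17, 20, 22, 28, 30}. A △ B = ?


A △ B = (A \ B) ∪ (B \ A) = elements in exactly one of A or B
A \ B = {2, 21, 29}
B \ A = {4, 15, 16, 17, 20, 22, 28, 30}
A △ B = {2, 4, 15, 16, 17, 20, 21, 22, 28, 29, 30}

A △ B = {2, 4, 15, 16, 17, 20, 21, 22, 28, 29, 30}


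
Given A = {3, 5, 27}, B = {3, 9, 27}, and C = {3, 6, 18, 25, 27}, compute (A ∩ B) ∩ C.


A ∩ B = {3, 27}
(A ∩ B) ∩ C = {3, 27}

A ∩ B ∩ C = {3, 27}


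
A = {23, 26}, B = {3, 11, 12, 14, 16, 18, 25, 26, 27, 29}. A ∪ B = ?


A ∪ B = all elements in A or B (or both)
A = {23, 26}
B = {3, 11, 12, 14, 16, 18, 25, 26, 27, 29}
A ∪ B = {3, 11, 12, 14, 16, 18, 23, 25, 26, 27, 29}

A ∪ B = {3, 11, 12, 14, 16, 18, 23, 25, 26, 27, 29}


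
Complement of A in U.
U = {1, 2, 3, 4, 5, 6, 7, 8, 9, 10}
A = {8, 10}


Aᶜ = U \ A = elements in U but not in A
U = {1, 2, 3, 4, 5, 6, 7, 8, 9, 10}
A = {8, 10}
Aᶜ = {1, 2, 3, 4, 5, 6, 7, 9}

Aᶜ = {1, 2, 3, 4, 5, 6, 7, 9}


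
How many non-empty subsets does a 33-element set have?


Total subsets = 2^n = 2^33 = 8589934592
Non-empty subsets exclude the empty set: 2^n - 1
= 8589934592 - 1
= 8589934591

Number of non-empty subsets = 8589934591


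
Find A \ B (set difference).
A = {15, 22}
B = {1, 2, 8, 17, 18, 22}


A \ B = elements in A but not in B
A = {15, 22}
B = {1, 2, 8, 17, 18, 22}
Remove from A any elements in B
A \ B = {15}

A \ B = {15}


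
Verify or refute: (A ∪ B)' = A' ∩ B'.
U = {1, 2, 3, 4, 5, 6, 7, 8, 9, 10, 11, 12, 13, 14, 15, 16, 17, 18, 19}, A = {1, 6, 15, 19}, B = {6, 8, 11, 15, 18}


LHS: A ∪ B = {1, 6, 8, 11, 15, 18, 19}
(A ∪ B)' = U \ (A ∪ B) = {2, 3, 4, 5, 7, 9, 10, 12, 13, 14, 16, 17}
A' = {2, 3, 4, 5, 7, 8, 9, 10, 11, 12, 13, 14, 16, 17, 18}, B' = {1, 2, 3, 4, 5, 7, 9, 10, 12, 13, 14, 16, 17, 19}
Claimed RHS: A' ∩ B' = {2, 3, 4, 5, 7, 9, 10, 12, 13, 14, 16, 17}
Identity is VALID: LHS = RHS = {2, 3, 4, 5, 7, 9, 10, 12, 13, 14, 16, 17} ✓

Identity is valid. (A ∪ B)' = A' ∩ B' = {2, 3, 4, 5, 7, 9, 10, 12, 13, 14, 16, 17}


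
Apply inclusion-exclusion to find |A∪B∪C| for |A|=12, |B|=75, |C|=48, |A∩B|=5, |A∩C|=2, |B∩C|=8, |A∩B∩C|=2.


|A∪B∪C| = |A|+|B|+|C| - |A∩B|-|A∩C|-|B∩C| + |A∩B∩C|
= 12+75+48 - 5-2-8 + 2
= 135 - 15 + 2
= 122

|A ∪ B ∪ C| = 122


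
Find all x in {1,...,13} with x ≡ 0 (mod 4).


Checking each candidate:
Condition: x in {1,...,13} with x ≡ 0 (mod 4)
Result = {4, 8, 12}

{4, 8, 12}


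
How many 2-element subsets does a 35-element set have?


C(n,k) = n! / (k!(n-k)!)
C(35,2) = 35! / (2!33!)
= 595

C(35,2) = 595


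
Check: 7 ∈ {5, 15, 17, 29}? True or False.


A = {5, 15, 17, 29}
Checking if 7 is in A
7 is not in A → False

7 ∉ A


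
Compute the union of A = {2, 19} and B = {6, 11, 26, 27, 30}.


A ∪ B = all elements in A or B (or both)
A = {2, 19}
B = {6, 11, 26, 27, 30}
A ∪ B = {2, 6, 11, 19, 26, 27, 30}

A ∪ B = {2, 6, 11, 19, 26, 27, 30}


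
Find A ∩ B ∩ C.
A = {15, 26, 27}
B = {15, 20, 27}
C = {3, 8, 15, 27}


A ∩ B = {15, 27}
(A ∩ B) ∩ C = {15, 27}

A ∩ B ∩ C = {15, 27}


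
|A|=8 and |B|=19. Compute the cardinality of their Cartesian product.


|A × B| = |A| × |B|
= 8 × 19
= 152

|A × B| = 152


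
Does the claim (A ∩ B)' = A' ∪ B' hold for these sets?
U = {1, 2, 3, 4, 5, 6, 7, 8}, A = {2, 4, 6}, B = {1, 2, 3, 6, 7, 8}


LHS: A ∩ B = {2, 6}
(A ∩ B)' = U \ (A ∩ B) = {1, 3, 4, 5, 7, 8}
A' = {1, 3, 5, 7, 8}, B' = {4, 5}
Claimed RHS: A' ∪ B' = {1, 3, 4, 5, 7, 8}
Identity is VALID: LHS = RHS = {1, 3, 4, 5, 7, 8} ✓

Identity is valid. (A ∩ B)' = A' ∪ B' = {1, 3, 4, 5, 7, 8}


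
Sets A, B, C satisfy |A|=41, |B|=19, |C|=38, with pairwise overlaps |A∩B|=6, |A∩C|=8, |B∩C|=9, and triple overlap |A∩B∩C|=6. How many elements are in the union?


|A∪B∪C| = |A|+|B|+|C| - |A∩B|-|A∩C|-|B∩C| + |A∩B∩C|
= 41+19+38 - 6-8-9 + 6
= 98 - 23 + 6
= 81

|A ∪ B ∪ C| = 81


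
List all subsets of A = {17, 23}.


|A| = 2, so |P(A)| = 2^2 = 4
Enumerate subsets by cardinality (0 to 2):
∅, {17}, {23}, {17, 23}

P(A) has 4 subsets: ∅, {17}, {23}, {17, 23}


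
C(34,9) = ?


C(n,k) = n! / (k!(n-k)!)
C(34,9) = 34! / (9!25!)
= 52451256

C(34,9) = 52451256


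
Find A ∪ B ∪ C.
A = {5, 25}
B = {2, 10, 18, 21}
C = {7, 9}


A ∪ B = {2, 5, 10, 18, 21, 25}
(A ∪ B) ∪ C = {2, 5, 7, 9, 10, 18, 21, 25}

A ∪ B ∪ C = {2, 5, 7, 9, 10, 18, 21, 25}


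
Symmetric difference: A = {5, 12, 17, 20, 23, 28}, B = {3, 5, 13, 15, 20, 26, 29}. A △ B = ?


A △ B = (A \ B) ∪ (B \ A) = elements in exactly one of A or B
A \ B = {12, 17, 23, 28}
B \ A = {3, 13, 15, 26, 29}
A △ B = {3, 12, 13, 15, 17, 23, 26, 28, 29}

A △ B = {3, 12, 13, 15, 17, 23, 26, 28, 29}


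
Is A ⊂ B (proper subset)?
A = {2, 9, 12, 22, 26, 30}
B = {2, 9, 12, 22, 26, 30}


A ⊂ B requires: A ⊆ B AND A ≠ B.
A ⊆ B? Yes
A = B? Yes
A = B, so A is not a PROPER subset.

No, A is not a proper subset of B


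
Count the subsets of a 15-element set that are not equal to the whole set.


Total subsets = 2^n = 2^15 = 32768
Proper subsets exclude the set itself: 2^n - 1
= 32768 - 1
= 32767

Number of proper subsets = 32767


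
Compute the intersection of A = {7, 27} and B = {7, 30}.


A ∩ B = elements in both A and B
A = {7, 27}
B = {7, 30}
A ∩ B = {7}

A ∩ B = {7}


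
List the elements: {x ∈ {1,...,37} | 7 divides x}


Checking each candidate:
Condition: multiples of 7 in {1,...,37}
Result = {7, 14, 21, 28, 35}

{7, 14, 21, 28, 35}


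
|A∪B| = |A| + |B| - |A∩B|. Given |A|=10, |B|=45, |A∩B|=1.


|A ∪ B| = |A| + |B| - |A ∩ B|
= 10 + 45 - 1
= 54

|A ∪ B| = 54


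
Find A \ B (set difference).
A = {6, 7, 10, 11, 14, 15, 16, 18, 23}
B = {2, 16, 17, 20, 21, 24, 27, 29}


A \ B = elements in A but not in B
A = {6, 7, 10, 11, 14, 15, 16, 18, 23}
B = {2, 16, 17, 20, 21, 24, 27, 29}
Remove from A any elements in B
A \ B = {6, 7, 10, 11, 14, 15, 18, 23}

A \ B = {6, 7, 10, 11, 14, 15, 18, 23}


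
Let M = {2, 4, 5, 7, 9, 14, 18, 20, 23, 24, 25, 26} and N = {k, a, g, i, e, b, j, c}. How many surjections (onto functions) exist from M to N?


n = |M| = 12, k = |N| = 8. Surjections via inclusion-exclusion:
S(n,k) = Σ(-1)^i × C(k,i) × (k-i)^n, i=0 to k
i=0: (-1)^0×C(8,0)×8^12 = 68719476736
i=1: (-1)^1×C(8,1)×7^12 = -110730297608
i=2: (-1)^2×C(8,2)×6^12 = 60949905408
i=3: (-1)^3×C(8,3)×5^12 = -13671875000
i=4: (-1)^4×C(8,4)×4^12 = 1174405120
i=5: (-1)^5×C(8,5)×3^12 = -29760696
i=6: (-1)^6×C(8,6)×2^12 = 114688
i=7: (-1)^7×C(8,7)×1^12 = -8
i=8: (-1)^8×C(8,8)×0^12 = 0
Total = 6411968640

Number of surjections = 6411968640


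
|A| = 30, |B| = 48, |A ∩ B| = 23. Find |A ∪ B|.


|A ∪ B| = |A| + |B| - |A ∩ B|
= 30 + 48 - 23
= 55

|A ∪ B| = 55


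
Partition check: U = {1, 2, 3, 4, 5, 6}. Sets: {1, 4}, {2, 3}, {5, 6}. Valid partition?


A partition requires: (1) non-empty parts, (2) pairwise disjoint, (3) union = U
Parts: {1, 4}, {2, 3}, {5, 6}
Union of parts: {1, 2, 3, 4, 5, 6}
U = {1, 2, 3, 4, 5, 6}
All non-empty? True
Pairwise disjoint? True
Covers U? True

Yes, valid partition


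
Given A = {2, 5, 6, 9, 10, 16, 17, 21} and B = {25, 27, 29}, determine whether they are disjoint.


Disjoint means A ∩ B = ∅.
A ∩ B = ∅
A ∩ B = ∅, so A and B are disjoint.

Yes, A and B are disjoint


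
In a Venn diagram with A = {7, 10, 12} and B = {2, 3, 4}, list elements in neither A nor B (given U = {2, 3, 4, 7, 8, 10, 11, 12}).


A = {7, 10, 12}
B = {2, 3, 4}
Region: in neither A nor B (given U = {2, 3, 4, 7, 8, 10, 11, 12})
Elements: {8, 11}

Elements in neither A nor B (given U = {2, 3, 4, 7, 8, 10, 11, 12}): {8, 11}


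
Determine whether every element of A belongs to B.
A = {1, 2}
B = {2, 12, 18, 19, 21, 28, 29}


A ⊆ B means every element of A is in B.
Elements in A not in B: {1}
So A ⊄ B.

No, A ⊄ B


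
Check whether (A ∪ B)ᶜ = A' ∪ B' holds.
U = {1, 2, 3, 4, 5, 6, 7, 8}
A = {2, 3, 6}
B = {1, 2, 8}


LHS: A ∪ B = {1, 2, 3, 6, 8}
(A ∪ B)' = U \ (A ∪ B) = {4, 5, 7}
A' = {1, 4, 5, 7, 8}, B' = {3, 4, 5, 6, 7}
Claimed RHS: A' ∪ B' = {1, 3, 4, 5, 6, 7, 8}
Identity is INVALID: LHS = {4, 5, 7} but the RHS claimed here equals {1, 3, 4, 5, 6, 7, 8}. The correct form is (A ∪ B)' = A' ∩ B'.

Identity is invalid: (A ∪ B)' = {4, 5, 7} but A' ∪ B' = {1, 3, 4, 5, 6, 7, 8}. The correct De Morgan law is (A ∪ B)' = A' ∩ B'.


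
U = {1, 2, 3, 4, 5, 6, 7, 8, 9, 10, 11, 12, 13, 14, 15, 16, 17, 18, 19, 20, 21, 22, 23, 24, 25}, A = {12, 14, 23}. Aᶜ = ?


Aᶜ = U \ A = elements in U but not in A
U = {1, 2, 3, 4, 5, 6, 7, 8, 9, 10, 11, 12, 13, 14, 15, 16, 17, 18, 19, 20, 21, 22, 23, 24, 25}
A = {12, 14, 23}
Aᶜ = {1, 2, 3, 4, 5, 6, 7, 8, 9, 10, 11, 13, 15, 16, 17, 18, 19, 20, 21, 22, 24, 25}

Aᶜ = {1, 2, 3, 4, 5, 6, 7, 8, 9, 10, 11, 13, 15, 16, 17, 18, 19, 20, 21, 22, 24, 25}


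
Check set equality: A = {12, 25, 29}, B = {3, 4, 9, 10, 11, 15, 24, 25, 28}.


Two sets are equal iff they have exactly the same elements.
A = {12, 25, 29}
B = {3, 4, 9, 10, 11, 15, 24, 25, 28}
Differences: {3, 4, 9, 10, 11, 12, 15, 24, 28, 29}
A ≠ B

No, A ≠ B


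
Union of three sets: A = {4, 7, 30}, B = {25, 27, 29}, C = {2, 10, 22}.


A ∪ B = {4, 7, 25, 27, 29, 30}
(A ∪ B) ∪ C = {2, 4, 7, 10, 22, 25, 27, 29, 30}

A ∪ B ∪ C = {2, 4, 7, 10, 22, 25, 27, 29, 30}


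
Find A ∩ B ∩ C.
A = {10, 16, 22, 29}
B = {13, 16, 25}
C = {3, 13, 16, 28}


A ∩ B = {16}
(A ∩ B) ∩ C = {16}

A ∩ B ∩ C = {16}


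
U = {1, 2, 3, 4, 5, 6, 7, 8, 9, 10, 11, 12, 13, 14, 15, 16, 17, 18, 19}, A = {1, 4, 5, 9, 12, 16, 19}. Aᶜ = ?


Aᶜ = U \ A = elements in U but not in A
U = {1, 2, 3, 4, 5, 6, 7, 8, 9, 10, 11, 12, 13, 14, 15, 16, 17, 18, 19}
A = {1, 4, 5, 9, 12, 16, 19}
Aᶜ = {2, 3, 6, 7, 8, 10, 11, 13, 14, 15, 17, 18}

Aᶜ = {2, 3, 6, 7, 8, 10, 11, 13, 14, 15, 17, 18}


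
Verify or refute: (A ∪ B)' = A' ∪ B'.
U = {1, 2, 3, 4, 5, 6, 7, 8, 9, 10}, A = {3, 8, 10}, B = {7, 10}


LHS: A ∪ B = {3, 7, 8, 10}
(A ∪ B)' = U \ (A ∪ B) = {1, 2, 4, 5, 6, 9}
A' = {1, 2, 4, 5, 6, 7, 9}, B' = {1, 2, 3, 4, 5, 6, 8, 9}
Claimed RHS: A' ∪ B' = {1, 2, 3, 4, 5, 6, 7, 8, 9}
Identity is INVALID: LHS = {1, 2, 4, 5, 6, 9} but the RHS claimed here equals {1, 2, 3, 4, 5, 6, 7, 8, 9}. The correct form is (A ∪ B)' = A' ∩ B'.

Identity is invalid: (A ∪ B)' = {1, 2, 4, 5, 6, 9} but A' ∪ B' = {1, 2, 3, 4, 5, 6, 7, 8, 9}. The correct De Morgan law is (A ∪ B)' = A' ∩ B'.


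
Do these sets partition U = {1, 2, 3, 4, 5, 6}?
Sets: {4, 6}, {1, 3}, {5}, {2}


A partition requires: (1) non-empty parts, (2) pairwise disjoint, (3) union = U
Parts: {4, 6}, {1, 3}, {5}, {2}
Union of parts: {1, 2, 3, 4, 5, 6}
U = {1, 2, 3, 4, 5, 6}
All non-empty? True
Pairwise disjoint? True
Covers U? True

Yes, valid partition


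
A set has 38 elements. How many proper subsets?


Total subsets = 2^n = 2^38 = 274877906944
Proper subsets exclude the set itself: 2^n - 1
= 274877906944 - 1
= 274877906943

Number of proper subsets = 274877906943


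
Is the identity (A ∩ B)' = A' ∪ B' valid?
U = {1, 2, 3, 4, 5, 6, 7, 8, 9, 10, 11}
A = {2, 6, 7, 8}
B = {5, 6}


LHS: A ∩ B = {6}
(A ∩ B)' = U \ (A ∩ B) = {1, 2, 3, 4, 5, 7, 8, 9, 10, 11}
A' = {1, 3, 4, 5, 9, 10, 11}, B' = {1, 2, 3, 4, 7, 8, 9, 10, 11}
Claimed RHS: A' ∪ B' = {1, 2, 3, 4, 5, 7, 8, 9, 10, 11}
Identity is VALID: LHS = RHS = {1, 2, 3, 4, 5, 7, 8, 9, 10, 11} ✓

Identity is valid. (A ∩ B)' = A' ∪ B' = {1, 2, 3, 4, 5, 7, 8, 9, 10, 11}


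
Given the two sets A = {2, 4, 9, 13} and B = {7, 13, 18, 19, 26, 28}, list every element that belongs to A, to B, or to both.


A ∪ B = all elements in A or B (or both)
A = {2, 4, 9, 13}
B = {7, 13, 18, 19, 26, 28}
A ∪ B = {2, 4, 7, 9, 13, 18, 19, 26, 28}

A ∪ B = {2, 4, 7, 9, 13, 18, 19, 26, 28}


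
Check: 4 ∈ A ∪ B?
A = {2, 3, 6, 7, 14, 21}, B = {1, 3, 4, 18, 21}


A = {2, 3, 6, 7, 14, 21}, B = {1, 3, 4, 18, 21}
A ∪ B = all elements in A or B
A ∪ B = {1, 2, 3, 4, 6, 7, 14, 18, 21}
Checking if 4 ∈ A ∪ B
4 is in A ∪ B → True

4 ∈ A ∪ B


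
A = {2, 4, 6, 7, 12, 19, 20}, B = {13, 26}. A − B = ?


A \ B = elements in A but not in B
A = {2, 4, 6, 7, 12, 19, 20}
B = {13, 26}
Remove from A any elements in B
A \ B = {2, 4, 6, 7, 12, 19, 20}

A \ B = {2, 4, 6, 7, 12, 19, 20}


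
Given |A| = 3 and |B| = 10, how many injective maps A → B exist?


An injection sends each of |A| = 3 inputs to a distinct output in B.
# injections = |B|·(|B|-1)·…·(|B|-|A|+1) = 10! / (10 - 3)!
= 10 × 9 × 8
= 720

Number of injections = 720


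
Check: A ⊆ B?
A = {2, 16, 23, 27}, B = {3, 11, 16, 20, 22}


A ⊆ B means every element of A is in B.
Elements in A not in B: {2, 23, 27}
So A ⊄ B.

No, A ⊄ B


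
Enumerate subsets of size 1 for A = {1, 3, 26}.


|A| = 3, so A has C(3,1) = 3 subsets of size 1.
Enumerate by choosing 1 elements from A at a time:
{1}, {3}, {26}

1-element subsets (3 total): {1}, {3}, {26}


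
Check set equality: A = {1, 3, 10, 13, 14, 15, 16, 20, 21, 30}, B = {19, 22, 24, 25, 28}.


Two sets are equal iff they have exactly the same elements.
A = {1, 3, 10, 13, 14, 15, 16, 20, 21, 30}
B = {19, 22, 24, 25, 28}
Differences: {1, 3, 10, 13, 14, 15, 16, 19, 20, 21, 22, 24, 25, 28, 30}
A ≠ B

No, A ≠ B


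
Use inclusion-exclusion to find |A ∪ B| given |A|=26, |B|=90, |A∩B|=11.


|A ∪ B| = |A| + |B| - |A ∩ B|
= 26 + 90 - 11
= 105

|A ∪ B| = 105


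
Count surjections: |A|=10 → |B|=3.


n = |A| = 10, k = |B| = 3. Surjections via inclusion-exclusion:
S(n,k) = Σ(-1)^i × C(k,i) × (k-i)^n, i=0 to k
i=0: (-1)^0×C(3,0)×3^10 = 59049
i=1: (-1)^1×C(3,1)×2^10 = -3072
i=2: (-1)^2×C(3,2)×1^10 = 3
i=3: (-1)^3×C(3,3)×0^10 = 0
Total = 55980

Number of surjections = 55980


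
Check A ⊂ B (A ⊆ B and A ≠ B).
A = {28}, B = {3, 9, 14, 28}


A ⊂ B requires: A ⊆ B AND A ≠ B.
A ⊆ B? Yes
A = B? No
A ⊂ B: Yes (A is a proper subset of B)

Yes, A ⊂ B


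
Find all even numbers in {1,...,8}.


Checking each candidate:
Condition: even numbers in {1,...,8}
Result = {2, 4, 6, 8}

{2, 4, 6, 8}


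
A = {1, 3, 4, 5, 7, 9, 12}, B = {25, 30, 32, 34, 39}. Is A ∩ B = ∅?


Disjoint means A ∩ B = ∅.
A ∩ B = ∅
A ∩ B = ∅, so A and B are disjoint.

Yes, A and B are disjoint


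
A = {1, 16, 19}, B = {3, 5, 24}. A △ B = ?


A △ B = (A \ B) ∪ (B \ A) = elements in exactly one of A or B
A \ B = {1, 16, 19}
B \ A = {3, 5, 24}
A △ B = {1, 3, 5, 16, 19, 24}

A △ B = {1, 3, 5, 16, 19, 24}


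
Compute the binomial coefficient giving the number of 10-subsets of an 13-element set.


C(n,k) = n! / (k!(n-k)!)
C(13,10) = 13! / (10!3!)
= 286

C(13,10) = 286


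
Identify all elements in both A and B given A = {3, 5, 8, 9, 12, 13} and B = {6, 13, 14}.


A = {3, 5, 8, 9, 12, 13}
B = {6, 13, 14}
Region: in both A and B
Elements: {13}

Elements in both A and B: {13}


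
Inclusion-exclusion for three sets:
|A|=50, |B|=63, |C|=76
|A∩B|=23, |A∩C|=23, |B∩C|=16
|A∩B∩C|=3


|A∪B∪C| = |A|+|B|+|C| - |A∩B|-|A∩C|-|B∩C| + |A∩B∩C|
= 50+63+76 - 23-23-16 + 3
= 189 - 62 + 3
= 130

|A ∪ B ∪ C| = 130


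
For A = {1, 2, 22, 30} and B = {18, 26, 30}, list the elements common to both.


A ∩ B = elements in both A and B
A = {1, 2, 22, 30}
B = {18, 26, 30}
A ∩ B = {30}

A ∩ B = {30}


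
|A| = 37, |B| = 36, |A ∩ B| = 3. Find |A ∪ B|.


|A ∪ B| = |A| + |B| - |A ∩ B|
= 37 + 36 - 3
= 70

|A ∪ B| = 70


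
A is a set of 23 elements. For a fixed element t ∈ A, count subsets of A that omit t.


Subsets of A avoiding t are subsets of A \ {t}, which has 22 elements.
Count = 2^(n-1) = 2^22
= 4194304

Number of subsets avoiding t = 4194304


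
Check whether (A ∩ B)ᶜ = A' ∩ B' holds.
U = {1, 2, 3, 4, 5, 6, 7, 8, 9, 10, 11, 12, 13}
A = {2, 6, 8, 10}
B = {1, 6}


LHS: A ∩ B = {6}
(A ∩ B)' = U \ (A ∩ B) = {1, 2, 3, 4, 5, 7, 8, 9, 10, 11, 12, 13}
A' = {1, 3, 4, 5, 7, 9, 11, 12, 13}, B' = {2, 3, 4, 5, 7, 8, 9, 10, 11, 12, 13}
Claimed RHS: A' ∩ B' = {3, 4, 5, 7, 9, 11, 12, 13}
Identity is INVALID: LHS = {1, 2, 3, 4, 5, 7, 8, 9, 10, 11, 12, 13} but the RHS claimed here equals {3, 4, 5, 7, 9, 11, 12, 13}. The correct form is (A ∩ B)' = A' ∪ B'.

Identity is invalid: (A ∩ B)' = {1, 2, 3, 4, 5, 7, 8, 9, 10, 11, 12, 13} but A' ∩ B' = {3, 4, 5, 7, 9, 11, 12, 13}. The correct De Morgan law is (A ∩ B)' = A' ∪ B'.


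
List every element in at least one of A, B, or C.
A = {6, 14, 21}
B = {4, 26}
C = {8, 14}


A ∪ B = {4, 6, 14, 21, 26}
(A ∪ B) ∪ C = {4, 6, 8, 14, 21, 26}

A ∪ B ∪ C = {4, 6, 8, 14, 21, 26}


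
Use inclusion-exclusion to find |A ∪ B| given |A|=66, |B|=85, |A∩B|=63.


|A ∪ B| = |A| + |B| - |A ∩ B|
= 66 + 85 - 63
= 88

|A ∪ B| = 88


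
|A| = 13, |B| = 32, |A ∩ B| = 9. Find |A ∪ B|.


|A ∪ B| = |A| + |B| - |A ∩ B|
= 13 + 32 - 9
= 36

|A ∪ B| = 36


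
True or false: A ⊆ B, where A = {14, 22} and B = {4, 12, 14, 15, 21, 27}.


A ⊆ B means every element of A is in B.
Elements in A not in B: {22}
So A ⊄ B.

No, A ⊄ B


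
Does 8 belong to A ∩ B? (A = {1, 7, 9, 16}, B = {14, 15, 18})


A = {1, 7, 9, 16}, B = {14, 15, 18}
A ∩ B = elements in both A and B
A ∩ B = ∅
Checking if 8 ∈ A ∩ B
8 is not in A ∩ B → False

8 ∉ A ∩ B


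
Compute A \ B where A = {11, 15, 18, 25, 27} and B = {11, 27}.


A \ B = elements in A but not in B
A = {11, 15, 18, 25, 27}
B = {11, 27}
Remove from A any elements in B
A \ B = {15, 18, 25}

A \ B = {15, 18, 25}


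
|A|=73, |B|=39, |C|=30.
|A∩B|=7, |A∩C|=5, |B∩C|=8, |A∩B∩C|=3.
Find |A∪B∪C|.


|A∪B∪C| = |A|+|B|+|C| - |A∩B|-|A∩C|-|B∩C| + |A∩B∩C|
= 73+39+30 - 7-5-8 + 3
= 142 - 20 + 3
= 125

|A ∪ B ∪ C| = 125


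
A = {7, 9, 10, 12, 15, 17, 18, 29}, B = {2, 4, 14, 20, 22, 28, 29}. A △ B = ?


A △ B = (A \ B) ∪ (B \ A) = elements in exactly one of A or B
A \ B = {7, 9, 10, 12, 15, 17, 18}
B \ A = {2, 4, 14, 20, 22, 28}
A △ B = {2, 4, 7, 9, 10, 12, 14, 15, 17, 18, 20, 22, 28}

A △ B = {2, 4, 7, 9, 10, 12, 14, 15, 17, 18, 20, 22, 28}


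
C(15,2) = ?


C(n,k) = n! / (k!(n-k)!)
C(15,2) = 15! / (2!13!)
= 105

C(15,2) = 105


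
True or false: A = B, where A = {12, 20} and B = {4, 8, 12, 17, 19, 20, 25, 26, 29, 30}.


Two sets are equal iff they have exactly the same elements.
A = {12, 20}
B = {4, 8, 12, 17, 19, 20, 25, 26, 29, 30}
Differences: {4, 8, 17, 19, 25, 26, 29, 30}
A ≠ B

No, A ≠ B


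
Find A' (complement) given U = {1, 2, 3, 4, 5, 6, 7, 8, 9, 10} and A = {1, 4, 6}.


Aᶜ = U \ A = elements in U but not in A
U = {1, 2, 3, 4, 5, 6, 7, 8, 9, 10}
A = {1, 4, 6}
Aᶜ = {2, 3, 5, 7, 8, 9, 10}

Aᶜ = {2, 3, 5, 7, 8, 9, 10}


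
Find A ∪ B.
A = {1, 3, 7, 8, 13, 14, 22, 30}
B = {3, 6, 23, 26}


A ∪ B = all elements in A or B (or both)
A = {1, 3, 7, 8, 13, 14, 22, 30}
B = {3, 6, 23, 26}
A ∪ B = {1, 3, 6, 7, 8, 13, 14, 22, 23, 26, 30}

A ∪ B = {1, 3, 6, 7, 8, 13, 14, 22, 23, 26, 30}


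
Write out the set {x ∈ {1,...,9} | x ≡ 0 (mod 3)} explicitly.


Checking each candidate:
Condition: x in {1,...,9} with x ≡ 0 (mod 3)
Result = {3, 6, 9}

{3, 6, 9}


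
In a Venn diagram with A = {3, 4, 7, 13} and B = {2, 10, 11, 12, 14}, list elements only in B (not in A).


A = {3, 4, 7, 13}
B = {2, 10, 11, 12, 14}
Region: only in B (not in A)
Elements: {2, 10, 11, 12, 14}

Elements only in B (not in A): {2, 10, 11, 12, 14}
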